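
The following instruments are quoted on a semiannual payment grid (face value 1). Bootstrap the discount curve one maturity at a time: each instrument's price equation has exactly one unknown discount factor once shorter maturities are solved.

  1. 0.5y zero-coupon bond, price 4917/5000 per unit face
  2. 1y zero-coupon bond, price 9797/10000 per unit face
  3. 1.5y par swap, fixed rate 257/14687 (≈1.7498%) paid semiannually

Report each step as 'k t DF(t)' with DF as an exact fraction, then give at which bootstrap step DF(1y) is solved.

step 1 [0.5y] zero: DF = P = 4917/5000 ≈ 0.983400
step 2 [1y] zero: DF = P = 9797/10000 ≈ 0.979700
step 3 [1.5y] swap r/2=257/29374: DF=(1 − 257/29374·(0.983400+0.979700))/(1+257/29374) = 9743/10000 ≈ 0.974300

1 1/2 4917/5000
2 1 9797/10000
3 3/2 9743/10000
DF(1y) is solved at step 2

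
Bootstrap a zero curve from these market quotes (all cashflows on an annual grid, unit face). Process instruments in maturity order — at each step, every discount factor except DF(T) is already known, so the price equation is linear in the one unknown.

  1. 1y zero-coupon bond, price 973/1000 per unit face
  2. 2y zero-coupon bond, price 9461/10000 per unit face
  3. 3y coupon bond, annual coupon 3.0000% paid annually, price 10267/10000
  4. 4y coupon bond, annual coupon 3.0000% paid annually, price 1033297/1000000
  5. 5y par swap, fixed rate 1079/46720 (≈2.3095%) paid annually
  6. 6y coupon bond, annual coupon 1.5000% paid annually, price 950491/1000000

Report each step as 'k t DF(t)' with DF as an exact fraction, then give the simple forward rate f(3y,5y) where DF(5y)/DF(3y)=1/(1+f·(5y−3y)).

step 1 [1y] zero: DF = P = 973/1000 ≈ 0.973000
step 2 [2y] zero: DF = P = 9461/10000 ≈ 0.946100
step 3 [3y] bond c/1=3/100: DF=(10267/10000 − 3/100·(0.973000+0.946100))/(1+3/100) = 9409/10000 ≈ 0.940900
step 4 [4y] bond c/1=3/100: DF=(1033297/1000000 − 3/100·(0.973000+0.946100+0.940900))/(1+3/100) = 9199/10000 ≈ 0.919900
step 5 [5y] swap r/1=1079/46720: DF=(1 − 1079/46720·(0.973000+0.946100+0.940900+0.919900))/(1+1079/46720) = 8921/10000 ≈ 0.892100
step 6 [6y] bond c/1=3/200: DF=(950491/1000000 − 3/200·(0.973000+0.946100+0.940900+0.919900+0.892100))/(1+3/200) = 4337/5000 ≈ 0.867400

1 1 973/1000
2 2 9461/10000
3 3 9409/10000
4 4 9199/10000
5 5 8921/10000
6 6 4337/5000
f(3y,5y) = ((9409/10000)/(8921/10000) − 1)/(2) = 244/8921 ≈ 2.7351%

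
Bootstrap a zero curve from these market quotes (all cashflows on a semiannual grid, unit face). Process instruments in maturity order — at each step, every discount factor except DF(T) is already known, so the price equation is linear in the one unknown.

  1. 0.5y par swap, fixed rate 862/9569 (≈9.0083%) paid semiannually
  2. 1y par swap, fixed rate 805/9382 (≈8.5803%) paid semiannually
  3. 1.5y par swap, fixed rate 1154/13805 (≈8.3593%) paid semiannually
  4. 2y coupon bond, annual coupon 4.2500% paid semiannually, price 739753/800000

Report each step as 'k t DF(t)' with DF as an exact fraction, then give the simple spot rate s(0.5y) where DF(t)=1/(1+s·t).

1 1/2 9569/10000
2 1 1839/2000
3 3/2 4423/5000
4 2 106/125
s(0.5y) = (1/(9569/10000) − 1)/(1/2) = 862/9569 ≈ 9.0083%

step 1 [0.5y] swap r/2=431/9569: DF=(1 − 431/9569·(0))/(1+431/9569) = 9569/10000 ≈ 0.956900
step 2 [1y] swap r/2=805/18764: DF=(1 − 805/18764·(0.956900))/(1+805/18764) = 1839/2000 ≈ 0.919500
step 3 [1.5y] swap r/2=577/13805: DF=(1 − 577/13805·(0.956900+0.919500))/(1+577/13805) = 4423/5000 ≈ 0.884600
step 4 [2y] bond c/2=17/800: DF=(739753/800000 − 17/800·(0.956900+0.919500+0.884600))/(1+17/800) = 106/125 ≈ 0.848000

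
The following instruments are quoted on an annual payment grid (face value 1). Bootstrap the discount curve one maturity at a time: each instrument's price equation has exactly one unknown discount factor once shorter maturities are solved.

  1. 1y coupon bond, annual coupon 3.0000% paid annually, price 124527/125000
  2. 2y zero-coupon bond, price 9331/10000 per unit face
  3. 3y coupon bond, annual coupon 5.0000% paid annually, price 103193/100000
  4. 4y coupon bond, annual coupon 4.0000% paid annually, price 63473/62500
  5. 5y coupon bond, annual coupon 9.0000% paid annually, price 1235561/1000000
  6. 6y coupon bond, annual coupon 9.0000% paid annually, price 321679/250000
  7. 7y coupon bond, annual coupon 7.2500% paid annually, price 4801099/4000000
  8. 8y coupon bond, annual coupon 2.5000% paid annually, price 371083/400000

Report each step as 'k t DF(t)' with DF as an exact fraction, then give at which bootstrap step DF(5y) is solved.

step 1 [1y] bond c/1=3/100: DF=(124527/125000 − 3/100·(0))/(1+3/100) = 1209/1250 ≈ 0.967200
step 2 [2y] zero: DF = P = 9331/10000 ≈ 0.933100
step 3 [3y] bond c/1=1/20: DF=(103193/100000 − 1/20·(0.967200+0.933100))/(1+1/20) = 8923/10000 ≈ 0.892300
step 4 [4y] bond c/1=1/25: DF=(63473/62500 − 1/25·(0.967200+0.933100+0.892300))/(1+1/25) = 8691/10000 ≈ 0.869100
step 5 [5y] bond c/1=9/100: DF=(1235561/1000000 − 9/100·(0.967200+0.933100+0.892300+0.869100))/(1+9/100) = 1039/1250 ≈ 0.831200
step 6 [6y] bond c/1=9/100: DF=(321679/250000 − 9/100·(0.967200+0.933100+0.892300+0.869100+0.831200))/(1+9/100) = 1619/2000 ≈ 0.809500
step 7 [7y] bond c/1=29/400: DF=(4801099/4000000 − 29/400·(0.967200+0.933100+0.892300+0.869100+0.831200+0.809500))/(1+29/400) = 7607/10000 ≈ 0.760700
step 8 [8y] bond c/1=1/40: DF=(371083/400000 − 1/40·(0.967200+0.933100+0.892300+0.869100+0.831200+0.809500+0.760700))/(1+1/40) = 1893/2500 ≈ 0.757200

1 1 1209/1250
2 2 9331/10000
3 3 8923/10000
4 4 8691/10000
5 5 1039/1250
6 6 1619/2000
7 7 7607/10000
8 8 1893/2500
DF(5y) is solved at step 5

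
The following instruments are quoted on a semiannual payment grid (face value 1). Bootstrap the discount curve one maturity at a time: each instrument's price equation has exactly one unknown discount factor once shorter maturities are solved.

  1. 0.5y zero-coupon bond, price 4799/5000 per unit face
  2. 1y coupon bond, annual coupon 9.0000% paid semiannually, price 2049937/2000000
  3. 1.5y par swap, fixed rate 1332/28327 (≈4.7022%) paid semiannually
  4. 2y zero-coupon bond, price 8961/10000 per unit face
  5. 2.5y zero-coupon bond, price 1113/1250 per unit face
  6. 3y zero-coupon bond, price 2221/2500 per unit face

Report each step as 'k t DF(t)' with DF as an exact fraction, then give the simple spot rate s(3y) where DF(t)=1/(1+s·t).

step 1 [0.5y] zero: DF = P = 4799/5000 ≈ 0.959800
step 2 [1y] bond c/2=9/200: DF=(2049937/2000000 − 9/200·(0.959800))/(1+9/200) = 1879/2000 ≈ 0.939500
step 3 [1.5y] swap r/2=666/28327: DF=(1 − 666/28327·(0.959800+0.939500))/(1+666/28327) = 4667/5000 ≈ 0.933400
step 4 [2y] zero: DF = P = 8961/10000 ≈ 0.896100
step 5 [2.5y] zero: DF = P = 1113/1250 ≈ 0.890400
step 6 [3y] zero: DF = P = 2221/2500 ≈ 0.888400

1 1/2 4799/5000
2 1 1879/2000
3 3/2 4667/5000
4 2 8961/10000
5 5/2 1113/1250
6 3 2221/2500
s(3y) = (1/(2221/2500) − 1)/(3) = 93/2221 ≈ 4.1873%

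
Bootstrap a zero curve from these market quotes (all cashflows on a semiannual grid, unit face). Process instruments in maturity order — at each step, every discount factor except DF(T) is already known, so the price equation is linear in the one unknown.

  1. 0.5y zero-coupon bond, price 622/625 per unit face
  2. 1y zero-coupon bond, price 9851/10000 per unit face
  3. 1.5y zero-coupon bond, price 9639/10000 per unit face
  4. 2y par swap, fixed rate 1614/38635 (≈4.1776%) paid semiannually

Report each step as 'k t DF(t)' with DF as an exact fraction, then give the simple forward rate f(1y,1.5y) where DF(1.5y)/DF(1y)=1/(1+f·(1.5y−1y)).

1 1/2 622/625
2 1 9851/10000
3 3/2 9639/10000
4 2 9193/10000
f(1y,1.5y) = ((9851/10000)/(9639/10000) − 1)/(1/2) = 424/9639 ≈ 4.3988%

step 1 [0.5y] zero: DF = P = 622/625 ≈ 0.995200
step 2 [1y] zero: DF = P = 9851/10000 ≈ 0.985100
step 3 [1.5y] zero: DF = P = 9639/10000 ≈ 0.963900
step 4 [2y] swap r/2=807/38635: DF=(1 − 807/38635·(0.995200+0.985100+0.963900))/(1+807/38635) = 9193/10000 ≈ 0.919300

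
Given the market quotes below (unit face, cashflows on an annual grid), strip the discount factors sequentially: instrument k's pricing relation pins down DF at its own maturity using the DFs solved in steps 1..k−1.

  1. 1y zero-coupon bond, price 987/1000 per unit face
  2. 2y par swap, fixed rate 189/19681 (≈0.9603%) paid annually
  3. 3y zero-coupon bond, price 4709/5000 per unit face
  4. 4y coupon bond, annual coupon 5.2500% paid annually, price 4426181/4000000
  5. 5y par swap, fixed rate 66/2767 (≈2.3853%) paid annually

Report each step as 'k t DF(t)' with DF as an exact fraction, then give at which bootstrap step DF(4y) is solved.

1 1 987/1000
2 2 9811/10000
3 3 4709/5000
4 4 4531/5000
5 5 4439/5000
DF(4y) is solved at step 4

step 1 [1y] zero: DF = P = 987/1000 ≈ 0.987000
step 2 [2y] swap r/1=189/19681: DF=(1 − 189/19681·(0.987000))/(1+189/19681) = 9811/10000 ≈ 0.981100
step 3 [3y] zero: DF = P = 4709/5000 ≈ 0.941800
step 4 [4y] bond c/1=21/400: DF=(4426181/4000000 − 21/400·(0.987000+0.981100+0.941800))/(1+21/400) = 4531/5000 ≈ 0.906200
step 5 [5y] swap r/1=66/2767: DF=(1 − 66/2767·(0.987000+0.981100+0.941800+0.906200))/(1+66/2767) = 4439/5000 ≈ 0.887800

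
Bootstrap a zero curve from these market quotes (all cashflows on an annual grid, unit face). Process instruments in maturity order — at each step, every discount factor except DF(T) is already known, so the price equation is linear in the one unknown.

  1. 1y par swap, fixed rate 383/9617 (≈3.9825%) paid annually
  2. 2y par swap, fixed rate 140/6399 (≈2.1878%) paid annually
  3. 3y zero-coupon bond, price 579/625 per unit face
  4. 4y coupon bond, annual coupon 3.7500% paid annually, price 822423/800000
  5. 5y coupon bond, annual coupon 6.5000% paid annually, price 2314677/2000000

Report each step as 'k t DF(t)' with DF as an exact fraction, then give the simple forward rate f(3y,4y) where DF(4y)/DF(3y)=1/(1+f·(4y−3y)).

1 1 9617/10000
2 2 479/500
3 3 579/625
4 4 111/125
5 5 2147/2500
f(3y,4y) = ((579/625)/(111/125) − 1)/(1) = 8/185 ≈ 4.3243%

step 1 [1y] swap r/1=383/9617: DF=(1 − 383/9617·(0))/(1+383/9617) = 9617/10000 ≈ 0.961700
step 2 [2y] swap r/1=140/6399: DF=(1 − 140/6399·(0.961700))/(1+140/6399) = 479/500 ≈ 0.958000
step 3 [3y] zero: DF = P = 579/625 ≈ 0.926400
step 4 [4y] bond c/1=3/80: DF=(822423/800000 − 3/80·(0.961700+0.958000+0.926400))/(1+3/80) = 111/125 ≈ 0.888000
step 5 [5y] bond c/1=13/200: DF=(2314677/2000000 − 13/200·(0.961700+0.958000+0.926400+0.888000))/(1+13/200) = 2147/2500 ≈ 0.858800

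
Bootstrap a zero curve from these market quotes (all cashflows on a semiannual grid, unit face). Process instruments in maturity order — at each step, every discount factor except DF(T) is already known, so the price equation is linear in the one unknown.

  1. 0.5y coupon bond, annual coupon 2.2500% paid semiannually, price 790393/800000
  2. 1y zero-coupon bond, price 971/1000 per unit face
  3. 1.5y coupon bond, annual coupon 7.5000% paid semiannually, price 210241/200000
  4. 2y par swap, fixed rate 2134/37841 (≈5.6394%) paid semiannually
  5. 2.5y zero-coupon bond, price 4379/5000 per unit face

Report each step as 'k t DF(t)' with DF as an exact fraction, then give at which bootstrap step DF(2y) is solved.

step 1 [0.5y] bond c/2=9/800: DF=(790393/800000 − 9/800·(0))/(1+9/800) = 977/1000 ≈ 0.977000
step 2 [1y] zero: DF = P = 971/1000 ≈ 0.971000
step 3 [1.5y] bond c/2=3/80: DF=(210241/200000 − 3/80·(0.977000+0.971000))/(1+3/80) = 2357/2500 ≈ 0.942800
step 4 [2y] swap r/2=1067/37841: DF=(1 − 1067/37841·(0.977000+0.971000+0.942800))/(1+1067/37841) = 8933/10000 ≈ 0.893300
step 5 [2.5y] zero: DF = P = 4379/5000 ≈ 0.875800

1 1/2 977/1000
2 1 971/1000
3 3/2 2357/2500
4 2 8933/10000
5 5/2 4379/5000
DF(2y) is solved at step 4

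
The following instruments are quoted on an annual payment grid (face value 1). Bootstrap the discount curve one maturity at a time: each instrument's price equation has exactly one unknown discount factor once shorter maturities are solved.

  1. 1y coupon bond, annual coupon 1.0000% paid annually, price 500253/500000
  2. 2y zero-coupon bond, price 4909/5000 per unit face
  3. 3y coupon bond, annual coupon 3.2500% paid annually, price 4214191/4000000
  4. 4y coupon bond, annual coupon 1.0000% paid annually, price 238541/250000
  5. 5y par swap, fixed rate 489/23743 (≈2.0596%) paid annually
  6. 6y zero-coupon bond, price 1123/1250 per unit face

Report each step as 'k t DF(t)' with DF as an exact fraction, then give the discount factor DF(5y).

1 1 4953/5000
2 2 4909/5000
3 3 9583/10000
4 4 9157/10000
5 5 4511/5000
6 6 1123/1250
DF(5y) = 4511/5000 ≈ 0.902200

step 1 [1y] bond c/1=1/100: DF=(500253/500000 − 1/100·(0))/(1+1/100) = 4953/5000 ≈ 0.990600
step 2 [2y] zero: DF = P = 4909/5000 ≈ 0.981800
step 3 [3y] bond c/1=13/400: DF=(4214191/4000000 − 13/400·(0.990600+0.981800))/(1+13/400) = 9583/10000 ≈ 0.958300
step 4 [4y] bond c/1=1/100: DF=(238541/250000 − 1/100·(0.990600+0.981800+0.958300))/(1+1/100) = 9157/10000 ≈ 0.915700
step 5 [5y] swap r/1=489/23743: DF=(1 − 489/23743·(0.990600+0.981800+0.958300+0.915700))/(1+489/23743) = 4511/5000 ≈ 0.902200
step 6 [6y] zero: DF = P = 1123/1250 ≈ 0.898400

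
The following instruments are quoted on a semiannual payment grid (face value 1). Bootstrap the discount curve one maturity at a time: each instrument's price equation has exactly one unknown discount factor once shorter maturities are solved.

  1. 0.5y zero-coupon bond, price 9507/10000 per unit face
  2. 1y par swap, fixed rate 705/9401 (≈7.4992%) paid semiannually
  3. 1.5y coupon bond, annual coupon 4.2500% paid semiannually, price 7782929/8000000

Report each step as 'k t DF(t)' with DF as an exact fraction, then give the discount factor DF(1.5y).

step 1 [0.5y] zero: DF = P = 9507/10000 ≈ 0.950700
step 2 [1y] swap r/2=705/18802: DF=(1 − 705/18802·(0.950700))/(1+705/18802) = 1859/2000 ≈ 0.929500
step 3 [1.5y] bond c/2=17/800: DF=(7782929/8000000 − 17/800·(0.950700+0.929500))/(1+17/800) = 1827/2000 ≈ 0.913500

1 1/2 9507/10000
2 1 1859/2000
3 3/2 1827/2000
DF(1.5y) = 1827/2000 ≈ 0.913500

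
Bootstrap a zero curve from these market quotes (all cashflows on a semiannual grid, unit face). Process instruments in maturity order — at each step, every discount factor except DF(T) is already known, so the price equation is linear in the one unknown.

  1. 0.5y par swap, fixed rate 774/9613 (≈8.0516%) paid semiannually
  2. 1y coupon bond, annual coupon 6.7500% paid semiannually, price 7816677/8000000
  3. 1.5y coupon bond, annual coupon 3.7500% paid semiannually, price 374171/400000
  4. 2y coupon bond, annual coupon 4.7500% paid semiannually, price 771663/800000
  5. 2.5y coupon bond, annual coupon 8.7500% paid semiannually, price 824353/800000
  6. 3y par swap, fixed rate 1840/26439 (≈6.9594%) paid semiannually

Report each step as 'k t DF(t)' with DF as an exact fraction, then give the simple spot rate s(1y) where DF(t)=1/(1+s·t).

1 1/2 9613/10000
2 1 4569/5000
3 3/2 8837/10000
4 2 4391/5000
5 5/2 2087/2500
6 3 102/125
s(1y) = (1/(4569/5000) − 1)/(1) = 431/4569 ≈ 9.4331%

step 1 [0.5y] swap r/2=387/9613: DF=(1 − 387/9613·(0))/(1+387/9613) = 9613/10000 ≈ 0.961300
step 2 [1y] bond c/2=27/800: DF=(7816677/8000000 − 27/800·(0.961300))/(1+27/800) = 4569/5000 ≈ 0.913800
step 3 [1.5y] bond c/2=3/160: DF=(374171/400000 − 3/160·(0.961300+0.913800))/(1+3/160) = 8837/10000 ≈ 0.883700
step 4 [2y] bond c/2=19/800: DF=(771663/800000 − 19/800·(0.961300+0.913800+0.883700))/(1+19/800) = 4391/5000 ≈ 0.878200
step 5 [2.5y] bond c/2=7/160: DF=(824353/800000 − 7/160·(0.961300+0.913800+0.883700+0.878200))/(1+7/160) = 2087/2500 ≈ 0.834800
step 6 [3y] swap r/2=920/26439: DF=(1 − 920/26439·(0.961300+0.913800+0.883700+0.878200+0.834800))/(1+920/26439) = 102/125 ≈ 0.816000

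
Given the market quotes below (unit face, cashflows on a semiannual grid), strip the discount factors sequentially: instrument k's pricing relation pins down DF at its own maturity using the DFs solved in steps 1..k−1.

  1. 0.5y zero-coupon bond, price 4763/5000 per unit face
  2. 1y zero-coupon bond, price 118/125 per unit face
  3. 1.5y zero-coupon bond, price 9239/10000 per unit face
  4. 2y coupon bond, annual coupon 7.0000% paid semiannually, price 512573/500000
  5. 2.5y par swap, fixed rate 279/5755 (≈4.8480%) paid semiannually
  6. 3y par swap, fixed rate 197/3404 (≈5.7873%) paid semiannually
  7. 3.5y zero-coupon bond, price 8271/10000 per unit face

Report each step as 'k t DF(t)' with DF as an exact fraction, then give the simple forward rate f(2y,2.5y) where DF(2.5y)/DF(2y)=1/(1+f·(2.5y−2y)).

step 1 [0.5y] zero: DF = P = 4763/5000 ≈ 0.952600
step 2 [1y] zero: DF = P = 118/125 ≈ 0.944000
step 3 [1.5y] zero: DF = P = 9239/10000 ≈ 0.923900
step 4 [2y] bond c/2=7/200: DF=(512573/500000 − 7/200·(0.952600+0.944000+0.923900))/(1+7/200) = 8951/10000 ≈ 0.895100
step 5 [2.5y] swap r/2=279/11510: DF=(1 − 279/11510·(0.952600+0.944000+0.923900+0.895100))/(1+279/11510) = 2221/2500 ≈ 0.888400
step 6 [3y] swap r/2=197/6808: DF=(1 − 197/6808·(0.952600+0.944000+0.923900+0.895100+0.888400))/(1+197/6808) = 1053/1250 ≈ 0.842400
step 7 [3.5y] zero: DF = P = 8271/10000 ≈ 0.827100

1 1/2 4763/5000
2 1 118/125
3 3/2 9239/10000
4 2 8951/10000
5 5/2 2221/2500
6 3 1053/1250
7 7/2 8271/10000
f(2y,2.5y) = ((8951/10000)/(2221/2500) − 1)/(1/2) = 67/4442 ≈ 1.5083%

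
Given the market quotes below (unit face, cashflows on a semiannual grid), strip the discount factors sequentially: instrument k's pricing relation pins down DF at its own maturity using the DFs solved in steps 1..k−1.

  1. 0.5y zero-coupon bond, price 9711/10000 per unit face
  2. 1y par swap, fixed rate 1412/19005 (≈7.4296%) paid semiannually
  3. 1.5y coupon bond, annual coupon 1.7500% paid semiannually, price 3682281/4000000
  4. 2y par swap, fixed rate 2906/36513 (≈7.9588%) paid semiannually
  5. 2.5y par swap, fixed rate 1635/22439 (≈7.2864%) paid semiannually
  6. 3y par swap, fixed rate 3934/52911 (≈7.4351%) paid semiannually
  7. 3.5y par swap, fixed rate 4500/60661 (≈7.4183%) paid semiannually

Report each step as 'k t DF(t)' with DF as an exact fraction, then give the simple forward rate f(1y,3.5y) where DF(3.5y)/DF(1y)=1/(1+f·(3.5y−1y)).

1 1/2 9711/10000
2 1 4647/5000
3 3/2 8961/10000
4 2 8547/10000
5 5/2 1673/2000
6 3 8033/10000
7 7/2 31/40
f(1y,3.5y) = ((4647/5000)/(31/40) − 1)/(5/2) = 1544/19375 ≈ 7.9690%

step 1 [0.5y] zero: DF = P = 9711/10000 ≈ 0.971100
step 2 [1y] swap r/2=706/19005: DF=(1 − 706/19005·(0.971100))/(1+706/19005) = 4647/5000 ≈ 0.929400
step 3 [1.5y] bond c/2=7/800: DF=(3682281/4000000 − 7/800·(0.971100+0.929400))/(1+7/800) = 8961/10000 ≈ 0.896100
step 4 [2y] swap r/2=1453/36513: DF=(1 − 1453/36513·(0.971100+0.929400+0.896100))/(1+1453/36513) = 8547/10000 ≈ 0.854700
step 5 [2.5y] swap r/2=1635/44878: DF=(1 − 1635/44878·(0.971100+0.929400+0.896100+0.854700))/(1+1635/44878) = 1673/2000 ≈ 0.836500
step 6 [3y] swap r/2=1967/52911: DF=(1 − 1967/52911·(0.971100+0.929400+0.896100+0.854700+0.836500))/(1+1967/52911) = 8033/10000 ≈ 0.803300
step 7 [3.5y] swap r/2=2250/60661: DF=(1 − 2250/60661·(0.971100+0.929400+0.896100+0.854700+0.836500+0.803300))/(1+2250/60661) = 31/40 ≈ 0.775000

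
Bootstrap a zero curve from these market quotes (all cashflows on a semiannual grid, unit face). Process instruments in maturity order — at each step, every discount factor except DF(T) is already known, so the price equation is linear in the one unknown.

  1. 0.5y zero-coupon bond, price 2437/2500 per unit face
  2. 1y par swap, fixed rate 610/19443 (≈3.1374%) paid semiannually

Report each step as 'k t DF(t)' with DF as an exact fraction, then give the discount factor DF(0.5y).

1 1/2 2437/2500
2 1 1939/2000
DF(0.5y) = 2437/2500 ≈ 0.974800

step 1 [0.5y] zero: DF = P = 2437/2500 ≈ 0.974800
step 2 [1y] swap r/2=305/19443: DF=(1 − 305/19443·(0.974800))/(1+305/19443) = 1939/2000 ≈ 0.969500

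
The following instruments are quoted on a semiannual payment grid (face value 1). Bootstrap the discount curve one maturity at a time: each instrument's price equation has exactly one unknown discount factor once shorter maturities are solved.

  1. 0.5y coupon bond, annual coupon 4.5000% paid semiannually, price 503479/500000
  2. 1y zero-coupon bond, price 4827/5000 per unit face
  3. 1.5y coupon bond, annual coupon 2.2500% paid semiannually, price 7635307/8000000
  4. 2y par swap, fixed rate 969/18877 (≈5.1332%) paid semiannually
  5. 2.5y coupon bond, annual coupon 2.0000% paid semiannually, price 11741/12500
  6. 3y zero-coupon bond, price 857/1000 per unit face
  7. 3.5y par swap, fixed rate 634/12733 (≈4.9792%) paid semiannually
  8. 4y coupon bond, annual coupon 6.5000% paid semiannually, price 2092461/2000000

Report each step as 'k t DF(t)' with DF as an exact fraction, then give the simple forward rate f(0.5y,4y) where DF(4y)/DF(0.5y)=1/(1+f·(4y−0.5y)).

1 1/2 1231/1250
2 1 4827/5000
3 3/2 9221/10000
4 2 9031/10000
5 5/2 4463/5000
6 3 857/1000
7 7/2 1683/2000
8 4 8129/10000
f(0.5y,4y) = ((1231/1250)/(8129/10000) − 1)/(7/2) = 3438/56903 ≈ 6.0419%

step 1 [0.5y] bond c/2=9/400: DF=(503479/500000 − 9/400·(0))/(1+9/400) = 1231/1250 ≈ 0.984800
step 2 [1y] zero: DF = P = 4827/5000 ≈ 0.965400
step 3 [1.5y] bond c/2=9/800: DF=(7635307/8000000 − 9/800·(0.984800+0.965400))/(1+9/800) = 9221/10000 ≈ 0.922100
step 4 [2y] swap r/2=969/37754: DF=(1 − 969/37754·(0.984800+0.965400+0.922100))/(1+969/37754) = 9031/10000 ≈ 0.903100
step 5 [2.5y] bond c/2=1/100: DF=(11741/12500 − 1/100·(0.984800+0.965400+0.922100+0.903100))/(1+1/100) = 4463/5000 ≈ 0.892600
step 6 [3y] zero: DF = P = 857/1000 ≈ 0.857000
step 7 [3.5y] swap r/2=317/12733: DF=(1 − 317/12733·(0.984800+0.965400+0.922100+0.903100+0.892600+0.857000))/(1+317/12733) = 1683/2000 ≈ 0.841500
step 8 [4y] bond c/2=13/400: DF=(2092461/2000000 − 13/400·(0.984800+0.965400+0.922100+0.903100+0.892600+0.857000+0.841500))/(1+13/400) = 8129/10000 ≈ 0.812900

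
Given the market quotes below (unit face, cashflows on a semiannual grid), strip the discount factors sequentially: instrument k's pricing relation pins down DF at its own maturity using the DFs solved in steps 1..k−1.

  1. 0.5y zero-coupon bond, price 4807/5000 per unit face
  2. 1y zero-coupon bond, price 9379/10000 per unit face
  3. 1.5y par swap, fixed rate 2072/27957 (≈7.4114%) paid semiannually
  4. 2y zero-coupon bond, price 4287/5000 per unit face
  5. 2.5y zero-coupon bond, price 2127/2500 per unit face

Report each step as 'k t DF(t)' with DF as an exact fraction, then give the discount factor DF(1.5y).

step 1 [0.5y] zero: DF = P = 4807/5000 ≈ 0.961400
step 2 [1y] zero: DF = P = 9379/10000 ≈ 0.937900
step 3 [1.5y] swap r/2=1036/27957: DF=(1 − 1036/27957·(0.961400+0.937900))/(1+1036/27957) = 2241/2500 ≈ 0.896400
step 4 [2y] zero: DF = P = 4287/5000 ≈ 0.857400
step 5 [2.5y] zero: DF = P = 2127/2500 ≈ 0.850800

1 1/2 4807/5000
2 1 9379/10000
3 3/2 2241/2500
4 2 4287/5000
5 5/2 2127/2500
DF(1.5y) = 2241/2500 ≈ 0.896400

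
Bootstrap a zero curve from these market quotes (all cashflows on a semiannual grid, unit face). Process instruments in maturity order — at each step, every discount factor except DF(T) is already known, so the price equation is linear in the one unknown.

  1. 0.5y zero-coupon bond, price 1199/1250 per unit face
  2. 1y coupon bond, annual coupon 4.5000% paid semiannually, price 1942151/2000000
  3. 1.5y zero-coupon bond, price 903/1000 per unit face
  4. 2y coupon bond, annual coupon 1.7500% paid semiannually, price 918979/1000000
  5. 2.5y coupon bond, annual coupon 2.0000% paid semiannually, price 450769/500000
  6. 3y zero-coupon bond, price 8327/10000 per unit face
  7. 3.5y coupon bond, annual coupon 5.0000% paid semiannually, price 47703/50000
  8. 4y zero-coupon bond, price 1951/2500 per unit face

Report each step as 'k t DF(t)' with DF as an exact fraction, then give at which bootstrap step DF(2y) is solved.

1 1/2 1199/1250
2 1 4643/5000
3 3/2 903/1000
4 2 2217/2500
5 5/2 4281/5000
6 3 8327/10000
7 7/2 7999/10000
8 4 1951/2500
DF(2y) is solved at step 4

step 1 [0.5y] zero: DF = P = 1199/1250 ≈ 0.959200
step 2 [1y] bond c/2=9/400: DF=(1942151/2000000 − 9/400·(0.959200))/(1+9/400) = 4643/5000 ≈ 0.928600
step 3 [1.5y] zero: DF = P = 903/1000 ≈ 0.903000
step 4 [2y] bond c/2=7/800: DF=(918979/1000000 − 7/800·(0.959200+0.928600+0.903000))/(1+7/800) = 2217/2500 ≈ 0.886800
step 5 [2.5y] bond c/2=1/100: DF=(450769/500000 − 1/100·(0.959200+0.928600+0.903000+0.886800))/(1+1/100) = 4281/5000 ≈ 0.856200
step 6 [3y] zero: DF = P = 8327/10000 ≈ 0.832700
step 7 [3.5y] bond c/2=1/40: DF=(47703/50000 − 1/40·(0.959200+0.928600+0.903000+0.886800+0.856200+0.832700))/(1+1/40) = 7999/10000 ≈ 0.799900
step 8 [4y] zero: DF = P = 1951/2500 ≈ 0.780400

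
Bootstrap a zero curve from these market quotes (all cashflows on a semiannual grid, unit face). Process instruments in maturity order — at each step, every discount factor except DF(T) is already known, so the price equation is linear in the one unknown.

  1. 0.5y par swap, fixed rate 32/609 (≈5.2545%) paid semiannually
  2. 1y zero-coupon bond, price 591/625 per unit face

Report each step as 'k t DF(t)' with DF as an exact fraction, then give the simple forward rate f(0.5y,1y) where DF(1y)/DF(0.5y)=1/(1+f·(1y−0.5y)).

step 1 [0.5y] swap r/2=16/609: DF=(1 − 16/609·(0))/(1+16/609) = 609/625 ≈ 0.974400
step 2 [1y] zero: DF = P = 591/625 ≈ 0.945600

1 1/2 609/625
2 1 591/625
f(0.5y,1y) = ((609/625)/(591/625) − 1)/(1/2) = 12/197 ≈ 6.0914%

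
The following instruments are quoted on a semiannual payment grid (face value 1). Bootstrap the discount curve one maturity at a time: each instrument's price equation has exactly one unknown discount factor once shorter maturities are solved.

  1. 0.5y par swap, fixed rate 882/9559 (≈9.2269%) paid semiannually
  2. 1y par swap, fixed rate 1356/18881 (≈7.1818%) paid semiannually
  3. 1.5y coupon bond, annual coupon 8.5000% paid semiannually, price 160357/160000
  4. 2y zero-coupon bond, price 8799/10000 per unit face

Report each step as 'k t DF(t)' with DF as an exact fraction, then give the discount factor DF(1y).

1 1/2 9559/10000
2 1 4661/5000
3 3/2 2211/2500
4 2 8799/10000
DF(1y) = 4661/5000 ≈ 0.932200

step 1 [0.5y] swap r/2=441/9559: DF=(1 − 441/9559·(0))/(1+441/9559) = 9559/10000 ≈ 0.955900
step 2 [1y] swap r/2=678/18881: DF=(1 − 678/18881·(0.955900))/(1+678/18881) = 4661/5000 ≈ 0.932200
step 3 [1.5y] bond c/2=17/400: DF=(160357/160000 − 17/400·(0.955900+0.932200))/(1+17/400) = 2211/2500 ≈ 0.884400
step 4 [2y] zero: DF = P = 8799/10000 ≈ 0.879900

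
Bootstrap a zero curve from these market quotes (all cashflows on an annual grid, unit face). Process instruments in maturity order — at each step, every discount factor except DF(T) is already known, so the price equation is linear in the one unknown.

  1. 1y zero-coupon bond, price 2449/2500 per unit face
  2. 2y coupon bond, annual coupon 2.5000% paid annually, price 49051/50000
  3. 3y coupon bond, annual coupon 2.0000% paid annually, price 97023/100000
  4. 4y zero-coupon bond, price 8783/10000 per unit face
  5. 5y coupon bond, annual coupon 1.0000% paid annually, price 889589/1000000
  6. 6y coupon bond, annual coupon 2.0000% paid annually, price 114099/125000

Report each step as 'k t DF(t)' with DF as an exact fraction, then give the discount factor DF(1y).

step 1 [1y] zero: DF = P = 2449/2500 ≈ 0.979600
step 2 [2y] bond c/1=1/40: DF=(49051/50000 − 1/40·(0.979600))/(1+1/40) = 2333/2500 ≈ 0.933200
step 3 [3y] bond c/1=1/50: DF=(97023/100000 − 1/50·(0.979600+0.933200))/(1+1/50) = 9137/10000 ≈ 0.913700
step 4 [4y] zero: DF = P = 8783/10000 ≈ 0.878300
step 5 [5y] bond c/1=1/100: DF=(889589/1000000 − 1/100·(0.979600+0.933200+0.913700+0.878300))/(1+1/100) = 8441/10000 ≈ 0.844100
step 6 [6y] bond c/1=1/50: DF=(114099/125000 − 1/50·(0.979600+0.933200+0.913700+0.878300+0.844100))/(1+1/50) = 8057/10000 ≈ 0.805700

1 1 2449/2500
2 2 2333/2500
3 3 9137/10000
4 4 8783/10000
5 5 8441/10000
6 6 8057/10000
DF(1y) = 2449/2500 ≈ 0.979600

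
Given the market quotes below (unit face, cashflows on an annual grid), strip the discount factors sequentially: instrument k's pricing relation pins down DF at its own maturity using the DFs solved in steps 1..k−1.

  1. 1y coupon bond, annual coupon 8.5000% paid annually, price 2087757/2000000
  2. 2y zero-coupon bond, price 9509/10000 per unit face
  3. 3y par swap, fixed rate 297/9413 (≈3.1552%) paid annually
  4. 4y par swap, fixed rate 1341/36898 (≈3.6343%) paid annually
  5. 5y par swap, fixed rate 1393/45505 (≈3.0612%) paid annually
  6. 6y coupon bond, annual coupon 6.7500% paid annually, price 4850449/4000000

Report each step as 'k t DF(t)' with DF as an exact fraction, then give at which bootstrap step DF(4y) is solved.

1 1 9621/10000
2 2 9509/10000
3 3 9109/10000
4 4 8659/10000
5 5 8607/10000
6 6 4241/5000
DF(4y) is solved at step 4

step 1 [1y] bond c/1=17/200: DF=(2087757/2000000 − 17/200·(0))/(1+17/200) = 9621/10000 ≈ 0.962100
step 2 [2y] zero: DF = P = 9509/10000 ≈ 0.950900
step 3 [3y] swap r/1=297/9413: DF=(1 − 297/9413·(0.962100+0.950900))/(1+297/9413) = 9109/10000 ≈ 0.910900
step 4 [4y] swap r/1=1341/36898: DF=(1 − 1341/36898·(0.962100+0.950900+0.910900))/(1+1341/36898) = 8659/10000 ≈ 0.865900
step 5 [5y] swap r/1=1393/45505: DF=(1 − 1393/45505·(0.962100+0.950900+0.910900+0.865900))/(1+1393/45505) = 8607/10000 ≈ 0.860700
step 6 [6y] bond c/1=27/400: DF=(4850449/4000000 − 27/400·(0.962100+0.950900+0.910900+0.865900+0.860700))/(1+27/400) = 4241/5000 ≈ 0.848200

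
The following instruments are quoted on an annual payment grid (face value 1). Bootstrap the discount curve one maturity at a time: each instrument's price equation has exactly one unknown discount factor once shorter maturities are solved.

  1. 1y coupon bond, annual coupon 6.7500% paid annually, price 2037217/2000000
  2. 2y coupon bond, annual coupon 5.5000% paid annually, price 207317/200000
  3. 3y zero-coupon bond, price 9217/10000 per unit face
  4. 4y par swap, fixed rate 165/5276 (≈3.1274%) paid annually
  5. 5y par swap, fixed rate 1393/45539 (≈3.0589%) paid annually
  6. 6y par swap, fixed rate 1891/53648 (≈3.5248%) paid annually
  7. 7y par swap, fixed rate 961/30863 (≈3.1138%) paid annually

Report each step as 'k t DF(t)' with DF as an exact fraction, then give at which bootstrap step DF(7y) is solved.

1 1 4771/5000
2 2 583/625
3 3 9217/10000
4 4 1769/2000
5 5 8607/10000
6 6 8109/10000
7 7 4039/5000
DF(7y) is solved at step 7

step 1 [1y] bond c/1=27/400: DF=(2037217/2000000 − 27/400·(0))/(1+27/400) = 4771/5000 ≈ 0.954200
step 2 [2y] bond c/1=11/200: DF=(207317/200000 − 11/200·(0.954200))/(1+11/200) = 583/625 ≈ 0.932800
step 3 [3y] zero: DF = P = 9217/10000 ≈ 0.921700
step 4 [4y] swap r/1=165/5276: DF=(1 − 165/5276·(0.954200+0.932800+0.921700))/(1+165/5276) = 1769/2000 ≈ 0.884500
step 5 [5y] swap r/1=1393/45539: DF=(1 − 1393/45539·(0.954200+0.932800+0.921700+0.884500))/(1+1393/45539) = 8607/10000 ≈ 0.860700
step 6 [6y] swap r/1=1891/53648: DF=(1 − 1891/53648·(0.954200+0.932800+0.921700+0.884500+0.860700))/(1+1891/53648) = 8109/10000 ≈ 0.810900
step 7 [7y] swap r/1=961/30863: DF=(1 − 961/30863·(0.954200+0.932800+0.921700+0.884500+0.860700+0.810900))/(1+961/30863) = 4039/5000 ≈ 0.807800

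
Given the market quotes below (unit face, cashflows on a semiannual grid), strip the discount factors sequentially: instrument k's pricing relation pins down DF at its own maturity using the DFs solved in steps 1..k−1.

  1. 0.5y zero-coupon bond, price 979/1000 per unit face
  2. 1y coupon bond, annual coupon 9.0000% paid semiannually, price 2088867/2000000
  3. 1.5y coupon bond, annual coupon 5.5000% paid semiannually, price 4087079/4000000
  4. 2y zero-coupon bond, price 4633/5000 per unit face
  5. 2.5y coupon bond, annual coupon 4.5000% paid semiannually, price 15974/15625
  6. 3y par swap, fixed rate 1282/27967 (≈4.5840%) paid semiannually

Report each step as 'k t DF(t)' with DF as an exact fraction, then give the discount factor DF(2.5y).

1 1/2 979/1000
2 1 9573/10000
3 3/2 4713/5000
4 2 4633/5000
5 5/2 9161/10000
6 3 4359/5000
DF(2.5y) = 9161/10000 ≈ 0.916100

step 1 [0.5y] zero: DF = P = 979/1000 ≈ 0.979000
step 2 [1y] bond c/2=9/200: DF=(2088867/2000000 − 9/200·(0.979000))/(1+9/200) = 9573/10000 ≈ 0.957300
step 3 [1.5y] bond c/2=11/400: DF=(4087079/4000000 − 11/400·(0.979000+0.957300))/(1+11/400) = 4713/5000 ≈ 0.942600
step 4 [2y] zero: DF = P = 4633/5000 ≈ 0.926600
step 5 [2.5y] bond c/2=9/400: DF=(15974/15625 − 9/400·(0.979000+0.957300+0.942600+0.926600))/(1+9/400) = 9161/10000 ≈ 0.916100
step 6 [3y] swap r/2=641/27967: DF=(1 − 641/27967·(0.979000+0.957300+0.942600+0.926600+0.916100))/(1+641/27967) = 4359/5000 ≈ 0.871800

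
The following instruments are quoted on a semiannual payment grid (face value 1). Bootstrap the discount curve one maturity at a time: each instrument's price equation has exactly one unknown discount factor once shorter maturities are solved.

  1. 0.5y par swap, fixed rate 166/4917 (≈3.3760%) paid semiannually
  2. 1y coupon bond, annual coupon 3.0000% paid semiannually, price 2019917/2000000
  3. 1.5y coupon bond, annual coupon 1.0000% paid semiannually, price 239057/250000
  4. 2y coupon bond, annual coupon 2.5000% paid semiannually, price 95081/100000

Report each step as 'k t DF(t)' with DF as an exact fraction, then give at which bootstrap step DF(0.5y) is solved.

step 1 [0.5y] swap r/2=83/4917: DF=(1 − 83/4917·(0))/(1+83/4917) = 4917/5000 ≈ 0.983400
step 2 [1y] bond c/2=3/200: DF=(2019917/2000000 − 3/200·(0.983400))/(1+3/200) = 1961/2000 ≈ 0.980500
step 3 [1.5y] bond c/2=1/200: DF=(239057/250000 − 1/200·(0.983400+0.980500))/(1+1/200) = 9417/10000 ≈ 0.941700
step 4 [2y] bond c/2=1/80: DF=(95081/100000 − 1/80·(0.983400+0.980500+0.941700))/(1+1/80) = 1129/1250 ≈ 0.903200

1 1/2 4917/5000
2 1 1961/2000
3 3/2 9417/10000
4 2 1129/1250
DF(0.5y) is solved at step 1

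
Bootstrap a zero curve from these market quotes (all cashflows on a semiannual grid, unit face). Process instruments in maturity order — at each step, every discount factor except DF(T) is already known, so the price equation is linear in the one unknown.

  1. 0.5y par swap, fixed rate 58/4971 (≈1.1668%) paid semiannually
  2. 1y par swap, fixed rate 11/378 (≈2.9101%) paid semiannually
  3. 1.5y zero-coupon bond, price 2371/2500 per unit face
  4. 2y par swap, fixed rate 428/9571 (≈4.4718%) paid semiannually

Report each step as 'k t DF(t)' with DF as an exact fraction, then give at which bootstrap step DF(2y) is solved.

step 1 [0.5y] swap r/2=29/4971: DF=(1 − 29/4971·(0))/(1+29/4971) = 4971/5000 ≈ 0.994200
step 2 [1y] swap r/2=11/756: DF=(1 − 11/756·(0.994200))/(1+11/756) = 4857/5000 ≈ 0.971400
step 3 [1.5y] zero: DF = P = 2371/2500 ≈ 0.948400
step 4 [2y] swap r/2=214/9571: DF=(1 − 214/9571·(0.994200+0.971400+0.948400))/(1+214/9571) = 1143/1250 ≈ 0.914400

1 1/2 4971/5000
2 1 4857/5000
3 3/2 2371/2500
4 2 1143/1250
DF(2y) is solved at step 4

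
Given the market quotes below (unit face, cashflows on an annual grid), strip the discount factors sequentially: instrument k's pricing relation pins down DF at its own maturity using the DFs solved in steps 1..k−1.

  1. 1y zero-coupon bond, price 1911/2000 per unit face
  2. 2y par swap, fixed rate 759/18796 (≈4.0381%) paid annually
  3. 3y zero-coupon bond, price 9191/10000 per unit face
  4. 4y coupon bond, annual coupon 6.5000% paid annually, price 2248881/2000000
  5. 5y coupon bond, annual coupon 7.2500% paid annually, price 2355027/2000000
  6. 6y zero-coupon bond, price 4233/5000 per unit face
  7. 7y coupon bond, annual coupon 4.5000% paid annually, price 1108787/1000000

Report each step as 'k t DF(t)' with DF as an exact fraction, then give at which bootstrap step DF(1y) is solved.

step 1 [1y] zero: DF = P = 1911/2000 ≈ 0.955500
step 2 [2y] swap r/1=759/18796: DF=(1 − 759/18796·(0.955500))/(1+759/18796) = 9241/10000 ≈ 0.924100
step 3 [3y] zero: DF = P = 9191/10000 ≈ 0.919100
step 4 [4y] bond c/1=13/200: DF=(2248881/2000000 − 13/200·(0.955500+0.924100+0.919100))/(1+13/200) = 177/200 ≈ 0.885000
step 5 [5y] bond c/1=29/400: DF=(2355027/2000000 − 29/400·(0.955500+0.924100+0.919100+0.885000))/(1+29/400) = 8489/10000 ≈ 0.848900
step 6 [6y] zero: DF = P = 4233/5000 ≈ 0.846600
step 7 [7y] bond c/1=9/200: DF=(1108787/1000000 − 9/200·(0.955500+0.924100+0.919100+0.885000+0.848900+0.846600))/(1+9/200) = 4147/5000 ≈ 0.829400

1 1 1911/2000
2 2 9241/10000
3 3 9191/10000
4 4 177/200
5 5 8489/10000
6 6 4233/5000
7 7 4147/5000
DF(1y) is solved at step 1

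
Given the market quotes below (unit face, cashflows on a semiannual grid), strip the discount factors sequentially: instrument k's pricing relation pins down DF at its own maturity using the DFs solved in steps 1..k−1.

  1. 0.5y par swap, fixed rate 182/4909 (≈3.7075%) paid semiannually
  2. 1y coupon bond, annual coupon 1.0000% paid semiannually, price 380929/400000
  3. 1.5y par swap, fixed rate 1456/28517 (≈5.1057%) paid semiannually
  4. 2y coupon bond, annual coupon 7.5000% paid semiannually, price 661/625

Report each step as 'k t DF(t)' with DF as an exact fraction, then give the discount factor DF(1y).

1 1/2 4909/5000
2 1 9427/10000
3 3/2 1159/1250
4 2 9163/10000
DF(1y) = 9427/10000 ≈ 0.942700

step 1 [0.5y] swap r/2=91/4909: DF=(1 − 91/4909·(0))/(1+91/4909) = 4909/5000 ≈ 0.981800
step 2 [1y] bond c/2=1/200: DF=(380929/400000 − 1/200·(0.981800))/(1+1/200) = 9427/10000 ≈ 0.942700
step 3 [1.5y] swap r/2=728/28517: DF=(1 − 728/28517·(0.981800+0.942700))/(1+728/28517) = 1159/1250 ≈ 0.927200
step 4 [2y] bond c/2=3/80: DF=(661/625 − 3/80·(0.981800+0.942700+0.927200))/(1+3/80) = 9163/10000 ≈ 0.916300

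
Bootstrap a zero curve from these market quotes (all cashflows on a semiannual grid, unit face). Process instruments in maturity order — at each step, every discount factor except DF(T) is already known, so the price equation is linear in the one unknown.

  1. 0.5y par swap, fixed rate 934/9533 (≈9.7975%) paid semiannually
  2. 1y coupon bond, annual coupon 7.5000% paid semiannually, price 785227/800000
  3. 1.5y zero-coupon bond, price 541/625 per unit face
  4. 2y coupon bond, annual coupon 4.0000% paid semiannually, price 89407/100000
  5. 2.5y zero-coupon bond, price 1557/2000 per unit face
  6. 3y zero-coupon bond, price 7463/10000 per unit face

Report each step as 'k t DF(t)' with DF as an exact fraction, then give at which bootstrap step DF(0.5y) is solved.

step 1 [0.5y] swap r/2=467/9533: DF=(1 − 467/9533·(0))/(1+467/9533) = 9533/10000 ≈ 0.953300
step 2 [1y] bond c/2=3/80: DF=(785227/800000 − 3/80·(0.953300))/(1+3/80) = 2279/2500 ≈ 0.911600
step 3 [1.5y] zero: DF = P = 541/625 ≈ 0.865600
step 4 [2y] bond c/2=1/50: DF=(89407/100000 − 1/50·(0.953300+0.911600+0.865600))/(1+1/50) = 823/1000 ≈ 0.823000
step 5 [2.5y] zero: DF = P = 1557/2000 ≈ 0.778500
step 6 [3y] zero: DF = P = 7463/10000 ≈ 0.746300

1 1/2 9533/10000
2 1 2279/2500
3 3/2 541/625
4 2 823/1000
5 5/2 1557/2000
6 3 7463/10000
DF(0.5y) is solved at step 1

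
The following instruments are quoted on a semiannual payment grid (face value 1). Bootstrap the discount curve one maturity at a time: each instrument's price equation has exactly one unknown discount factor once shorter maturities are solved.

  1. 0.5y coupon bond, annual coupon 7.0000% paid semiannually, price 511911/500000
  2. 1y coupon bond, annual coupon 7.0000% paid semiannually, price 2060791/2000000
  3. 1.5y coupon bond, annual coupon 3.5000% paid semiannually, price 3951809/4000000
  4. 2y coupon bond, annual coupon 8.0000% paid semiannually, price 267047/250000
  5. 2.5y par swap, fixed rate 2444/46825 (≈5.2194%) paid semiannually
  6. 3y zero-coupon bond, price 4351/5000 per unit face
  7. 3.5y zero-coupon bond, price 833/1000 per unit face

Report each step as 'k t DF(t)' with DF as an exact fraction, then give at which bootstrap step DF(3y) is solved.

1 1/2 2473/2500
2 1 9621/10000
3 3/2 4687/5000
4 2 229/250
5 5/2 4389/5000
6 3 4351/5000
7 7/2 833/1000
DF(3y) is solved at step 6

step 1 [0.5y] bond c/2=7/200: DF=(511911/500000 − 7/200·(0))/(1+7/200) = 2473/2500 ≈ 0.989200
step 2 [1y] bond c/2=7/200: DF=(2060791/2000000 − 7/200·(0.989200))/(1+7/200) = 9621/10000 ≈ 0.962100
step 3 [1.5y] bond c/2=7/400: DF=(3951809/4000000 − 7/400·(0.989200+0.962100))/(1+7/400) = 4687/5000 ≈ 0.937400
step 4 [2y] bond c/2=1/25: DF=(267047/250000 − 1/25·(0.989200+0.962100+0.937400))/(1+1/25) = 229/250 ≈ 0.916000
step 5 [2.5y] swap r/2=1222/46825: DF=(1 − 1222/46825·(0.989200+0.962100+0.937400+0.916000))/(1+1222/46825) = 4389/5000 ≈ 0.877800
step 6 [3y] zero: DF = P = 4351/5000 ≈ 0.870200
step 7 [3.5y] zero: DF = P = 833/1000 ≈ 0.833000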